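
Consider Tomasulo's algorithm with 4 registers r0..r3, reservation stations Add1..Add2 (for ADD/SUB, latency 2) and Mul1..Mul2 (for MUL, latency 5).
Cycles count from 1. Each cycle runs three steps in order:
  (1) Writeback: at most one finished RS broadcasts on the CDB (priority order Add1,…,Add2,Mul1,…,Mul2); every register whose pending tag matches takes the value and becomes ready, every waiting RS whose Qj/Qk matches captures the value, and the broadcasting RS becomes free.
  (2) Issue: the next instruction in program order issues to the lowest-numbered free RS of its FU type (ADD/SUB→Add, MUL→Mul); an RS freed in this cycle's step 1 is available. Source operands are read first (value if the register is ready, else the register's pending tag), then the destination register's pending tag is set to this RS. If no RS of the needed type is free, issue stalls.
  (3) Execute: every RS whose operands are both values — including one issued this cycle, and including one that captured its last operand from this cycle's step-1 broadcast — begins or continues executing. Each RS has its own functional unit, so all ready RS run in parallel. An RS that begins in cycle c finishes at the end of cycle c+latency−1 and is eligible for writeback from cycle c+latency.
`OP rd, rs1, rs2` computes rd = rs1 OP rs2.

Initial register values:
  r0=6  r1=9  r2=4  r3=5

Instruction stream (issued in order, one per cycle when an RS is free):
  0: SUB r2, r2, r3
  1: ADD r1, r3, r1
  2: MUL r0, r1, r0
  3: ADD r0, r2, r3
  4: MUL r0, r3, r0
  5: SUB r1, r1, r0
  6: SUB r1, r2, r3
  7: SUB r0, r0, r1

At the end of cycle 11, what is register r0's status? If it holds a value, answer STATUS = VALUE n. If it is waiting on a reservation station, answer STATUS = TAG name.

STATUS = TAG Add2

c1: issue SUB r2<-Add1 | r0:6,r1:9,r2:Add1,r3:5
c2: issue ADD r1<-Add2 | r0:6,r1:Add2,r2:Add1,r3:5
c3: CDB Add1=-1; issue MUL r0<-Mul1 | r0:Mul1,r1:Add2,r2:-1,r3:5
c4: CDB Add2=14; issue ADD r0<-Add1 | r0:Add1,r1:14,r2:-1,r3:5
c5: issue MUL r0<-Mul2 | r0:Mul2,r1:14,r2:-1,r3:5
c6: CDB Add1=4; issue SUB r1<-Add1 | r0:Mul2,r1:Add1,r2:-1,r3:5
c7: issue SUB r1<-Add2 | r0:Mul2,r1:Add2,r2:-1,r3:5
c8: stall | r0:Mul2,r1:Add2,r2:-1,r3:5
c9: CDB Add2=-6; issue SUB r0<-Add2 | r0:Add2,r1:-6,r2:-1,r3:5
c10: CDB Mul1=84 | r0:Add2,r1:-6,r2:-1,r3:5
c11: CDB Mul2=20 | r0:Add2,r1:-6,r2:-1,r3:5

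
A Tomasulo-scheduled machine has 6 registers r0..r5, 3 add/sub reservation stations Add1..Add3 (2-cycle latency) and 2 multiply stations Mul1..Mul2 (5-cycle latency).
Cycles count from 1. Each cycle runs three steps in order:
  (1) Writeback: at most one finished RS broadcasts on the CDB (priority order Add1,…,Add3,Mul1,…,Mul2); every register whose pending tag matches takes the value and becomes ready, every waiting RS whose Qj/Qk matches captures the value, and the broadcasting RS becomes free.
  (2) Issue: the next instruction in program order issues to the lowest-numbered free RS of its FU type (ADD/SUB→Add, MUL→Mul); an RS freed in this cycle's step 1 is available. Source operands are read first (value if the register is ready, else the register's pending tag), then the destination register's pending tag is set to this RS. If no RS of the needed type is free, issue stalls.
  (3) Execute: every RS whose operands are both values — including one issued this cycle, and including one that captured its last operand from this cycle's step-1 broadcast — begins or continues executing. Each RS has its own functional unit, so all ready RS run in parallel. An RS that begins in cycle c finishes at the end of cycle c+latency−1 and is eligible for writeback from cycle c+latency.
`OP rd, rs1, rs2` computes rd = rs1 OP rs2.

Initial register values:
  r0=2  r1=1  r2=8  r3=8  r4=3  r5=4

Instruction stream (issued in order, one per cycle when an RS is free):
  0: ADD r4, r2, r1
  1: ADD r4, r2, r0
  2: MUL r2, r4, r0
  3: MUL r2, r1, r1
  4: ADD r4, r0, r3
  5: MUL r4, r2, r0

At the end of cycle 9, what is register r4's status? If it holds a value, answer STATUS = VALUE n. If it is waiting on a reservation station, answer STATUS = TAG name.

  c1: issue ADD r4<-Add1  regs: r0:2,r1:1,r2:8,r3:8,r4:Add1,r5:4
  c2: issue ADD r4<-Add2  regs: r0:2,r1:1,r2:8,r3:8,r4:Add2,r5:4
  c3: CDB Add1=9; issue MUL r2<-Mul1  regs: r0:2,r1:1,r2:Mul1,r3:8,r4:Add2,r5:4
  c4: CDB Add2=10; issue MUL r2<-Mul2  regs: r0:2,r1:1,r2:Mul2,r3:8,r4:10,r5:4
  c5: issue ADD r4<-Add1  regs: r0:2,r1:1,r2:Mul2,r3:8,r4:Add1,r5:4
  c6: stall  regs: r0:2,r1:1,r2:Mul2,r3:8,r4:Add1,r5:4
  c7: CDB Add1=10; stall  regs: r0:2,r1:1,r2:Mul2,r3:8,r4:10,r5:4
  c8: stall  regs: r0:2,r1:1,r2:Mul2,r3:8,r4:10,r5:4
  c9: CDB Mul1=20; issue MUL r4<-Mul1  regs: r0:2,r1:1,r2:Mul2,r3:8,r4:Mul1,r5:4

STATUS = TAG Mul1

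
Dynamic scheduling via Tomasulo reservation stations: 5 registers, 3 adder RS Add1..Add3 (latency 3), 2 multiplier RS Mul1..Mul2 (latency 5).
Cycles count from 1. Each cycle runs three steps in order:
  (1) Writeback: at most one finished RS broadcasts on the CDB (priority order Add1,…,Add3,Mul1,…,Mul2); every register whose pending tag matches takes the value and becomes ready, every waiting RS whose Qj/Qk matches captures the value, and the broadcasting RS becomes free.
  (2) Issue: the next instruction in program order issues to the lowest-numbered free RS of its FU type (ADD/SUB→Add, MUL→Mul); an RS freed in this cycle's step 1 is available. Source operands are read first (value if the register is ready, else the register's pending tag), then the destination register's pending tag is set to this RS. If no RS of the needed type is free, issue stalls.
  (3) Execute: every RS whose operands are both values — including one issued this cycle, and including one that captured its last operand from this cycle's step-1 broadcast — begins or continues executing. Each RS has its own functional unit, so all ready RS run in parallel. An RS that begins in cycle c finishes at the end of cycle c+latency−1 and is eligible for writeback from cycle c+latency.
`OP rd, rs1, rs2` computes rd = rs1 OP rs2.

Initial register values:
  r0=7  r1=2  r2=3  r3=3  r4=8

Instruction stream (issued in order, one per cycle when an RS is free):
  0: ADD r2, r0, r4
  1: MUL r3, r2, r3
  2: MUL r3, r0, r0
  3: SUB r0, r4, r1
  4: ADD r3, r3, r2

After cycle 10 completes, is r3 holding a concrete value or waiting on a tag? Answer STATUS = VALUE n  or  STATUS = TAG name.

STATUS = TAG Add2

c1: issue ADD r2<-Add1 | r0:7,r1:2,r2:Add1,r3:3,r4:8
c2: issue MUL r3<-Mul1 | r0:7,r1:2,r2:Add1,r3:Mul1,r4:8
c3: issue MUL r3<-Mul2 | r0:7,r1:2,r2:Add1,r3:Mul2,r4:8
c4: CDB Add1=15; issue SUB r0<-Add1 | r0:Add1,r1:2,r2:15,r3:Mul2,r4:8
c5: issue ADD r3<-Add2 | r0:Add1,r1:2,r2:15,r3:Add2,r4:8
c6: - | r0:Add1,r1:2,r2:15,r3:Add2,r4:8
c7: CDB Add1=6 | r0:6,r1:2,r2:15,r3:Add2,r4:8
c8: CDB Mul2=49 | r0:6,r1:2,r2:15,r3:Add2,r4:8
c9: CDB Mul1=45 | r0:6,r1:2,r2:15,r3:Add2,r4:8
c10: - | r0:6,r1:2,r2:15,r3:Add2,r4:8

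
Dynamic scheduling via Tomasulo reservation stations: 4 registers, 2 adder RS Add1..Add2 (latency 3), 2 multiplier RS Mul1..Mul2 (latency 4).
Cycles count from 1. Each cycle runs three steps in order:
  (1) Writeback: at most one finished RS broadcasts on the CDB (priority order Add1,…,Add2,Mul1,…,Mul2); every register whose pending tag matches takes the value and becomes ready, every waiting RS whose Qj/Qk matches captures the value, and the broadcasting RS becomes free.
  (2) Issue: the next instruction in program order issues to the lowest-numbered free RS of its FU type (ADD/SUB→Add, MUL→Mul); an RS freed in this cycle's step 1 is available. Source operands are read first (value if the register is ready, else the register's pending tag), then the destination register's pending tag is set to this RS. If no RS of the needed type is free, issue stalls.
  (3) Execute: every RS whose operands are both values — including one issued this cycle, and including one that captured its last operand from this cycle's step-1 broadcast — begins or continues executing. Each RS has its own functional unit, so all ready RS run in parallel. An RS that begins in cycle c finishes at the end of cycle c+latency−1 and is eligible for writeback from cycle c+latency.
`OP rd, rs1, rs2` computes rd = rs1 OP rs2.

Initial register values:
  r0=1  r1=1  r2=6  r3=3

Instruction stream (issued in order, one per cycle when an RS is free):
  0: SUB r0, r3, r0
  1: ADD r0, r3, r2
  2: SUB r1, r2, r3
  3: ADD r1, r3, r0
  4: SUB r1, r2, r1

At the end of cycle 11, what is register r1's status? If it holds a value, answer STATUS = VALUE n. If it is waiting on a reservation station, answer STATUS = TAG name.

STATUS = VALUE -6

  c1: issue SUB r0<-Add1  regs: r0:Add1,r1:1,r2:6,r3:3
  c2: issue ADD r0<-Add2  regs: r0:Add2,r1:1,r2:6,r3:3
  c3: stall  regs: r0:Add2,r1:1,r2:6,r3:3
  c4: CDB Add1=2; issue SUB r1<-Add1  regs: r0:Add2,r1:Add1,r2:6,r3:3
  c5: CDB Add2=9; issue ADD r1<-Add2  regs: r0:9,r1:Add2,r2:6,r3:3
  c6: stall  regs: r0:9,r1:Add2,r2:6,r3:3
  c7: CDB Add1=3; issue SUB r1<-Add1  regs: r0:9,r1:Add1,r2:6,r3:3
  c8: CDB Add2=12  regs: r0:9,r1:Add1,r2:6,r3:3
  c9: -  regs: r0:9,r1:Add1,r2:6,r3:3
  c10: -  regs: r0:9,r1:Add1,r2:6,r3:3
  c11: CDB Add1=-6  regs: r0:9,r1:-6,r2:6,r3:3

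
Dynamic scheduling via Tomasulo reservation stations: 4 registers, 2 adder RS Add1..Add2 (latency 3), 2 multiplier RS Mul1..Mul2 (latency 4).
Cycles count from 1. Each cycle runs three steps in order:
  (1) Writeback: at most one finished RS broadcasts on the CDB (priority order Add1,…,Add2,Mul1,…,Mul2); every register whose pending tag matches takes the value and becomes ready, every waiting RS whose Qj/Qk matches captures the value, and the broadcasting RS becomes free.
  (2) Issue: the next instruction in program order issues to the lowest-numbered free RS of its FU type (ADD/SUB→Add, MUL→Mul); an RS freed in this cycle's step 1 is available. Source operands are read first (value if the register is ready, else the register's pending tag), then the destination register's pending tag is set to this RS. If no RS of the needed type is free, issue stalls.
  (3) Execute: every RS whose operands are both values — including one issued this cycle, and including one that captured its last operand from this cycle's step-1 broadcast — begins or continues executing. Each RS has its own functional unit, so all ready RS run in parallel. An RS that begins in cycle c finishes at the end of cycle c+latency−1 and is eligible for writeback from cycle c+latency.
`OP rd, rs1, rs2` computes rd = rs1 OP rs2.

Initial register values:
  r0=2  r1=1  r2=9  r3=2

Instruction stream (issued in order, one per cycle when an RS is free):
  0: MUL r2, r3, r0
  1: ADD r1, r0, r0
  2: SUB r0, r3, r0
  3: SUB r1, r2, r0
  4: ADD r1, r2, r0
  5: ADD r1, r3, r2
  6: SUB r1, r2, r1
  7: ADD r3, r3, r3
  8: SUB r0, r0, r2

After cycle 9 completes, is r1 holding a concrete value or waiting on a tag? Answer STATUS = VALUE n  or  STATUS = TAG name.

STATUS = TAG Add2

cycle 1: issue MUL r2<-Mul1 // r0:2,r1:1,r2:Mul1,r3:2
cycle 2: issue ADD r1<-Add1 // r0:2,r1:Add1,r2:Mul1,r3:2
cycle 3: issue SUB r0<-Add2 // r0:Add2,r1:Add1,r2:Mul1,r3:2
cycle 4: stall // r0:Add2,r1:Add1,r2:Mul1,r3:2
cycle 5: CDB Add1=4; issue SUB r1<-Add1 // r0:Add2,r1:Add1,r2:Mul1,r3:2
cycle 6: CDB Add2=0; issue ADD r1<-Add2 // r0:0,r1:Add2,r2:Mul1,r3:2
cycle 7: CDB Mul1=4; stall // r0:0,r1:Add2,r2:4,r3:2
cycle 8: stall // r0:0,r1:Add2,r2:4,r3:2
cycle 9: stall // r0:0,r1:Add2,r2:4,r3:2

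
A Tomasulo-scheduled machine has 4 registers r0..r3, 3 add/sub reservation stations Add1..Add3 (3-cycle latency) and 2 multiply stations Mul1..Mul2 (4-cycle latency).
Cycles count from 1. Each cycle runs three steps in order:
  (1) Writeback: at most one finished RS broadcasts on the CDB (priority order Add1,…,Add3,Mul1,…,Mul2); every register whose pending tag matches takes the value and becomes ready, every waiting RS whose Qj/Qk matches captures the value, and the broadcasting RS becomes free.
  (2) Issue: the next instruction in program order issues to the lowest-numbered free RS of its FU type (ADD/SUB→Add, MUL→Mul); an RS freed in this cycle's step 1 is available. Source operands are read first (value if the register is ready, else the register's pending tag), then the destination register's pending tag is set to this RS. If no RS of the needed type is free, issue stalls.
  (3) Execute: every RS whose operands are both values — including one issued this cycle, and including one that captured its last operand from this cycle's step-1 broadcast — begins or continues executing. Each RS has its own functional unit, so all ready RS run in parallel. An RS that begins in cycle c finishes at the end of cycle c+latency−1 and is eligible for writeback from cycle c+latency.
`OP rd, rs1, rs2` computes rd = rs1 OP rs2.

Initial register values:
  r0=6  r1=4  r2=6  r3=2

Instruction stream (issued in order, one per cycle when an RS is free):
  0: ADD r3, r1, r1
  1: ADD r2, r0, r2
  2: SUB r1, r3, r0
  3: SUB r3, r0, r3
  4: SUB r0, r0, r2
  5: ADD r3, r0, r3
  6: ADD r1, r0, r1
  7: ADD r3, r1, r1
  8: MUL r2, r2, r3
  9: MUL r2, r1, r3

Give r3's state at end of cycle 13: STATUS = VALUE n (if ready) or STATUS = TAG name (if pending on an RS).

cycle 1: issue ADD r3<-Add1 // r0:6,r1:4,r2:6,r3:Add1
cycle 2: issue ADD r2<-Add2 // r0:6,r1:4,r2:Add2,r3:Add1
cycle 3: issue SUB r1<-Add3 // r0:6,r1:Add3,r2:Add2,r3:Add1
cycle 4: CDB Add1=8; issue SUB r3<-Add1 // r0:6,r1:Add3,r2:Add2,r3:Add1
cycle 5: CDB Add2=12; issue SUB r0<-Add2 // r0:Add2,r1:Add3,r2:12,r3:Add1
cycle 6: stall // r0:Add2,r1:Add3,r2:12,r3:Add1
cycle 7: CDB Add1=-2; issue ADD r3<-Add1 // r0:Add2,r1:Add3,r2:12,r3:Add1
cycle 8: CDB Add2=-6; issue ADD r1<-Add2 // r0:-6,r1:Add2,r2:12,r3:Add1
cycle 9: CDB Add3=2; issue ADD r3<-Add3 // r0:-6,r1:Add2,r2:12,r3:Add3
cycle 10: issue MUL r2<-Mul1 // r0:-6,r1:Add2,r2:Mul1,r3:Add3
cycle 11: CDB Add1=-8; issue MUL r2<-Mul2 // r0:-6,r1:Add2,r2:Mul2,r3:Add3
cycle 12: CDB Add2=-4 // r0:-6,r1:-4,r2:Mul2,r3:Add3
cycle 13: - // r0:-6,r1:-4,r2:Mul2,r3:Add3

STATUS = TAG Add3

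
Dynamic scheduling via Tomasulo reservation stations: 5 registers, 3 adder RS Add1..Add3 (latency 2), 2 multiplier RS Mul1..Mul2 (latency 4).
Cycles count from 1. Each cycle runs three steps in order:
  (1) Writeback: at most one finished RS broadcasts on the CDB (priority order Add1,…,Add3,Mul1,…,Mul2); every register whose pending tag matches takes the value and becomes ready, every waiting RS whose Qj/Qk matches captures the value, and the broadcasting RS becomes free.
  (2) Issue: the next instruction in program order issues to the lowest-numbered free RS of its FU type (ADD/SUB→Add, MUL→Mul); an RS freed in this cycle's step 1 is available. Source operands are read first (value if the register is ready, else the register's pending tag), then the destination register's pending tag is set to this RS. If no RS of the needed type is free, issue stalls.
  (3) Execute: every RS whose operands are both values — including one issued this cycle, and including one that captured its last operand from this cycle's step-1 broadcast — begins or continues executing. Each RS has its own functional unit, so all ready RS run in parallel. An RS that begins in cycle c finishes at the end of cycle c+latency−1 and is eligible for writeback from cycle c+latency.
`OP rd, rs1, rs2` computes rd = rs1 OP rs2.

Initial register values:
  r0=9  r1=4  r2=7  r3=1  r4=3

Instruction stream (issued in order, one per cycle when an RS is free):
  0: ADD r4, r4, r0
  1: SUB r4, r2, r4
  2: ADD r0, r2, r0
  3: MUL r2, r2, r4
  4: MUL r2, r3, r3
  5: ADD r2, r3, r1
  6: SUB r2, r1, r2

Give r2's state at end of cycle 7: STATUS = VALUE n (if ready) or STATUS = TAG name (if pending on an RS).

STATUS = TAG Add2

c1: issue ADD r4<-Add1 | r0:9,r1:4,r2:7,r3:1,r4:Add1
c2: issue SUB r4<-Add2 | r0:9,r1:4,r2:7,r3:1,r4:Add2
c3: CDB Add1=12; issue ADD r0<-Add1 | r0:Add1,r1:4,r2:7,r3:1,r4:Add2
c4: issue MUL r2<-Mul1 | r0:Add1,r1:4,r2:Mul1,r3:1,r4:Add2
c5: CDB Add1=16; issue MUL r2<-Mul2 | r0:16,r1:4,r2:Mul2,r3:1,r4:Add2
c6: CDB Add2=-5; issue ADD r2<-Add1 | r0:16,r1:4,r2:Add1,r3:1,r4:-5
c7: issue SUB r2<-Add2 | r0:16,r1:4,r2:Add2,r3:1,r4:-5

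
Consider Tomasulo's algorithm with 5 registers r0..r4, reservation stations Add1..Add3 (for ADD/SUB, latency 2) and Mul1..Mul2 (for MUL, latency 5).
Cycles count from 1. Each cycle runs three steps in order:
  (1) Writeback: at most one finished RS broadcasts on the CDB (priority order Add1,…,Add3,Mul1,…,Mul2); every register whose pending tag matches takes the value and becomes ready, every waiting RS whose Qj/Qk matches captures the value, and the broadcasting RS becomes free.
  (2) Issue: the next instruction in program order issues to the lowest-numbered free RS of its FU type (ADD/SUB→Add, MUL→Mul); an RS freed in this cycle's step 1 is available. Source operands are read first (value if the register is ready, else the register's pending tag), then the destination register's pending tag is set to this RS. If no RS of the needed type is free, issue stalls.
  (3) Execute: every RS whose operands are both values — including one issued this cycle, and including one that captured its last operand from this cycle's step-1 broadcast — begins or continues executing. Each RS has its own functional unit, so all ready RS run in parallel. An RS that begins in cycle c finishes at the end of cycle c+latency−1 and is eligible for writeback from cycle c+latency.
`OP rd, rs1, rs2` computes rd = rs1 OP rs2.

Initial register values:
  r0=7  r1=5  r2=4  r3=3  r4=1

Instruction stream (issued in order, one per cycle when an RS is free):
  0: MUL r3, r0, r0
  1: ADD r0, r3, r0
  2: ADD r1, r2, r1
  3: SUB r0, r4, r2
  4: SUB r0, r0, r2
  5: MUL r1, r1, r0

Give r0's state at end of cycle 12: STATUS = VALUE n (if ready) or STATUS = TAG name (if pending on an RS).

STATUS = VALUE -7

c1: issue MUL r3<-Mul1 | r0:7,r1:5,r2:4,r3:Mul1,r4:1
c2: issue ADD r0<-Add1 | r0:Add1,r1:5,r2:4,r3:Mul1,r4:1
c3: issue ADD r1<-Add2 | r0:Add1,r1:Add2,r2:4,r3:Mul1,r4:1
c4: issue SUB r0<-Add3 | r0:Add3,r1:Add2,r2:4,r3:Mul1,r4:1
c5: CDB Add2=9; issue SUB r0<-Add2 | r0:Add2,r1:9,r2:4,r3:Mul1,r4:1
c6: CDB Add3=-3; issue MUL r1<-Mul2 | r0:Add2,r1:Mul2,r2:4,r3:Mul1,r4:1
c7: CDB Mul1=49 | r0:Add2,r1:Mul2,r2:4,r3:49,r4:1
c8: CDB Add2=-7 | r0:-7,r1:Mul2,r2:4,r3:49,r4:1
c9: CDB Add1=56 | r0:-7,r1:Mul2,r2:4,r3:49,r4:1
c10: - | r0:-7,r1:Mul2,r2:4,r3:49,r4:1
c11: - | r0:-7,r1:Mul2,r2:4,r3:49,r4:1
c12: - | r0:-7,r1:Mul2,r2:4,r3:49,r4:1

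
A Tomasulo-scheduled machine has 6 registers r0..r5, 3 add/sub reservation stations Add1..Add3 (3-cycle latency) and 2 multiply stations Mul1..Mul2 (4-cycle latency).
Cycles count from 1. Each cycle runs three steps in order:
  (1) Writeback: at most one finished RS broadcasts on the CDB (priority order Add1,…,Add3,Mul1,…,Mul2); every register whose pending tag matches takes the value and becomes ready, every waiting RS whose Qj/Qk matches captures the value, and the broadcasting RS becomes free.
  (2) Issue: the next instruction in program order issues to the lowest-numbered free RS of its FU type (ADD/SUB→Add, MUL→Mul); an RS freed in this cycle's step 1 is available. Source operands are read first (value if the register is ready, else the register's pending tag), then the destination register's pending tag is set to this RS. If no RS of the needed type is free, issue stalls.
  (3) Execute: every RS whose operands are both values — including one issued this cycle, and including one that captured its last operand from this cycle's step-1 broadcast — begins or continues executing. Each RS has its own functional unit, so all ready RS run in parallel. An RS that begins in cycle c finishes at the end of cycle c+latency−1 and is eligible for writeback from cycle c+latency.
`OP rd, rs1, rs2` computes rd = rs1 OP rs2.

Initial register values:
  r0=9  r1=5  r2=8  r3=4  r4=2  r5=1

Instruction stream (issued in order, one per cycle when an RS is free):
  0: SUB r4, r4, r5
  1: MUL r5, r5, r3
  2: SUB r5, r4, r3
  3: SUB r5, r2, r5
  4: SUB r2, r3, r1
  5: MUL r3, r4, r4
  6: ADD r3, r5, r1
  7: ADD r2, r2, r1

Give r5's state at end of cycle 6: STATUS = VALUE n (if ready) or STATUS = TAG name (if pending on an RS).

STATUS = TAG Add1

  c1: issue SUB r4<-Add1  regs: r0:9,r1:5,r2:8,r3:4,r4:Add1,r5:1
  c2: issue MUL r5<-Mul1  regs: r0:9,r1:5,r2:8,r3:4,r4:Add1,r5:Mul1
  c3: issue SUB r5<-Add2  regs: r0:9,r1:5,r2:8,r3:4,r4:Add1,r5:Add2
  c4: CDB Add1=1; issue SUB r5<-Add1  regs: r0:9,r1:5,r2:8,r3:4,r4:1,r5:Add1
  c5: issue SUB r2<-Add3  regs: r0:9,r1:5,r2:Add3,r3:4,r4:1,r5:Add1
  c6: CDB Mul1=4; issue MUL r3<-Mul1  regs: r0:9,r1:5,r2:Add3,r3:Mul1,r4:1,r5:Add1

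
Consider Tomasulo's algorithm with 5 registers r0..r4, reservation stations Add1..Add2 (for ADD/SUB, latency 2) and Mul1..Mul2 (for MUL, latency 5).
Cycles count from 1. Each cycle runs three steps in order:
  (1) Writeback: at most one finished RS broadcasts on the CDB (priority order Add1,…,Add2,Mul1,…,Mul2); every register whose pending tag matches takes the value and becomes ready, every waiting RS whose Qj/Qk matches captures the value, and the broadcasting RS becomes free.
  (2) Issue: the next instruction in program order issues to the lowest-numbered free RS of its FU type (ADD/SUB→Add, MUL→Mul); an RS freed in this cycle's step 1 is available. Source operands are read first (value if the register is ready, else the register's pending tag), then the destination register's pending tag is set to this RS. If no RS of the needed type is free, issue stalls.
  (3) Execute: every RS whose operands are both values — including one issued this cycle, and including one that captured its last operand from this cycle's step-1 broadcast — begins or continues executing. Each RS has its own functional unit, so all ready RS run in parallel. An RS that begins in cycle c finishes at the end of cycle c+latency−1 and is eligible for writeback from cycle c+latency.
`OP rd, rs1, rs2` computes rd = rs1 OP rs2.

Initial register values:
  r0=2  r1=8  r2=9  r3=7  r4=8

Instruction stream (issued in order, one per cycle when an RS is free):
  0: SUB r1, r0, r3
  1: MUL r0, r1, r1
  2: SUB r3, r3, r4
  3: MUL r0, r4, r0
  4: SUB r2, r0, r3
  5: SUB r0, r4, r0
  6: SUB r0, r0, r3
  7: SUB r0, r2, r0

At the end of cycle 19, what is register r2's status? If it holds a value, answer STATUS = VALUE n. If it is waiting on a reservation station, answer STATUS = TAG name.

  c1: issue SUB r1<-Add1  regs: r0:2,r1:Add1,r2:9,r3:7,r4:8
  c2: issue MUL r0<-Mul1  regs: r0:Mul1,r1:Add1,r2:9,r3:7,r4:8
  c3: CDB Add1=-5; issue SUB r3<-Add1  regs: r0:Mul1,r1:-5,r2:9,r3:Add1,r4:8
  c4: issue MUL r0<-Mul2  regs: r0:Mul2,r1:-5,r2:9,r3:Add1,r4:8
  c5: CDB Add1=-1; issue SUB r2<-Add1  regs: r0:Mul2,r1:-5,r2:Add1,r3:-1,r4:8
  c6: issue SUB r0<-Add2  regs: r0:Add2,r1:-5,r2:Add1,r3:-1,r4:8
  c7: stall  regs: r0:Add2,r1:-5,r2:Add1,r3:-1,r4:8
  c8: CDB Mul1=25; stall  regs: r0:Add2,r1:-5,r2:Add1,r3:-1,r4:8
  c9: stall  regs: r0:Add2,r1:-5,r2:Add1,r3:-1,r4:8
  c10: stall  regs: r0:Add2,r1:-5,r2:Add1,r3:-1,r4:8
  c11: stall  regs: r0:Add2,r1:-5,r2:Add1,r3:-1,r4:8
  c12: stall  regs: r0:Add2,r1:-5,r2:Add1,r3:-1,r4:8
  c13: CDB Mul2=200; stall  regs: r0:Add2,r1:-5,r2:Add1,r3:-1,r4:8
  c14: stall  regs: r0:Add2,r1:-5,r2:Add1,r3:-1,r4:8
  c15: CDB Add1=201; issue SUB r0<-Add1  regs: r0:Add1,r1:-5,r2:201,r3:-1,r4:8
  c16: CDB Add2=-192; issue SUB r0<-Add2  regs: r0:Add2,r1:-5,r2:201,r3:-1,r4:8
  c17: -  regs: r0:Add2,r1:-5,r2:201,r3:-1,r4:8
  c18: CDB Add1=-191  regs: r0:Add2,r1:-5,r2:201,r3:-1,r4:8
  c19: -  regs: r0:Add2,r1:-5,r2:201,r3:-1,r4:8

STATUS = VALUE 201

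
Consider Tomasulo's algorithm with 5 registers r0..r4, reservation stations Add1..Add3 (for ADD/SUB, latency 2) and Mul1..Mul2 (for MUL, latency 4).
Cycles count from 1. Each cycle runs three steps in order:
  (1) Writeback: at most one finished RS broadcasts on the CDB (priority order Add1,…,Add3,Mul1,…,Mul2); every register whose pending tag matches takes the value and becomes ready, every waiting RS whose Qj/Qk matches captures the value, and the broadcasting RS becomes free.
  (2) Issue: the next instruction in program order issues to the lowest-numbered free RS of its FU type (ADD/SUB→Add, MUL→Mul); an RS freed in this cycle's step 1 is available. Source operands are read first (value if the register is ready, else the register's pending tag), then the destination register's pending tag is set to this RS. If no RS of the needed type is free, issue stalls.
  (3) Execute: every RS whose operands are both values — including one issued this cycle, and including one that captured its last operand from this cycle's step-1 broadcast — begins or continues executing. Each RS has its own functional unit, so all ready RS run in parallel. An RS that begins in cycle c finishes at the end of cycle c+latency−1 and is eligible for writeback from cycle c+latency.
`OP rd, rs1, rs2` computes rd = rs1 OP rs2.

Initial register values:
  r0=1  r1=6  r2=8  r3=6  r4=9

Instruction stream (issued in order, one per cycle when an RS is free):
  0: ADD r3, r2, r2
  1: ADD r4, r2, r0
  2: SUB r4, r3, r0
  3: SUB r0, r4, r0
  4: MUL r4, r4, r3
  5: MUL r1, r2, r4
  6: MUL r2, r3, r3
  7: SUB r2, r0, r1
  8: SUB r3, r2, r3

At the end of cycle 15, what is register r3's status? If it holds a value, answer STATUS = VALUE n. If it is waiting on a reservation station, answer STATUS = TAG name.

cycle 1: issue ADD r3<-Add1 // r0:1,r1:6,r2:8,r3:Add1,r4:9
cycle 2: issue ADD r4<-Add2 // r0:1,r1:6,r2:8,r3:Add1,r4:Add2
cycle 3: CDB Add1=16; issue SUB r4<-Add1 // r0:1,r1:6,r2:8,r3:16,r4:Add1
cycle 4: CDB Add2=9; issue SUB r0<-Add2 // r0:Add2,r1:6,r2:8,r3:16,r4:Add1
cycle 5: CDB Add1=15; issue MUL r4<-Mul1 // r0:Add2,r1:6,r2:8,r3:16,r4:Mul1
cycle 6: issue MUL r1<-Mul2 // r0:Add2,r1:Mul2,r2:8,r3:16,r4:Mul1
cycle 7: CDB Add2=14; stall // r0:14,r1:Mul2,r2:8,r3:16,r4:Mul1
cycle 8: stall // r0:14,r1:Mul2,r2:8,r3:16,r4:Mul1
cycle 9: CDB Mul1=240; issue MUL r2<-Mul1 // r0:14,r1:Mul2,r2:Mul1,r3:16,r4:240
cycle 10: issue SUB r2<-Add1 // r0:14,r1:Mul2,r2:Add1,r3:16,r4:240
cycle 11: issue SUB r3<-Add2 // r0:14,r1:Mul2,r2:Add1,r3:Add2,r4:240
cycle 12: - // r0:14,r1:Mul2,r2:Add1,r3:Add2,r4:240
cycle 13: CDB Mul1=256 // r0:14,r1:Mul2,r2:Add1,r3:Add2,r4:240
cycle 14: CDB Mul2=1920 // r0:14,r1:1920,r2:Add1,r3:Add2,r4:240
cycle 15: - // r0:14,r1:1920,r2:Add1,r3:Add2,r4:240

STATUS = TAG Add2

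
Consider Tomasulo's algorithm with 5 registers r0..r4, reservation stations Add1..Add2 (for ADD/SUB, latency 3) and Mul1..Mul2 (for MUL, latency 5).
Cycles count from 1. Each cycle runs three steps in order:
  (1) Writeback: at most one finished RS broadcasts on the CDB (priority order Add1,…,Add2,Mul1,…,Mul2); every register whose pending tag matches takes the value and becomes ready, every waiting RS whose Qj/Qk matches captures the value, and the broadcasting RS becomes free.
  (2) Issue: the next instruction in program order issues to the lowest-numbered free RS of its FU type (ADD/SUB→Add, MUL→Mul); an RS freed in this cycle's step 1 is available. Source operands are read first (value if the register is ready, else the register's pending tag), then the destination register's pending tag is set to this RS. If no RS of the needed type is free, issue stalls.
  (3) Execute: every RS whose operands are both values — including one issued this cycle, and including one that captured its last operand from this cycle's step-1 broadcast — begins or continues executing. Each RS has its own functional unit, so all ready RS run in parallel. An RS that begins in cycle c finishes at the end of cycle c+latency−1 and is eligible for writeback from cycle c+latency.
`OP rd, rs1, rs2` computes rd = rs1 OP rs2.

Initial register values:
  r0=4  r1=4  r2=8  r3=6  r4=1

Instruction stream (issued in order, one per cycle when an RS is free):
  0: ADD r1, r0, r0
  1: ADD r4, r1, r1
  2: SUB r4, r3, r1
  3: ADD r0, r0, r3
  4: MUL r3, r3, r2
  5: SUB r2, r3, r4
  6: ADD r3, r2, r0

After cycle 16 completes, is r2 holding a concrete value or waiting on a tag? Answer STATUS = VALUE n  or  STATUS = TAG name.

c1: issue ADD r1<-Add1 | r0:4,r1:Add1,r2:8,r3:6,r4:1
c2: issue ADD r4<-Add2 | r0:4,r1:Add1,r2:8,r3:6,r4:Add2
c3: stall | r0:4,r1:Add1,r2:8,r3:6,r4:Add2
c4: CDB Add1=8; issue SUB r4<-Add1 | r0:4,r1:8,r2:8,r3:6,r4:Add1
c5: stall | r0:4,r1:8,r2:8,r3:6,r4:Add1
c6: stall | r0:4,r1:8,r2:8,r3:6,r4:Add1
c7: CDB Add1=-2; issue ADD r0<-Add1 | r0:Add1,r1:8,r2:8,r3:6,r4:-2
c8: CDB Add2=16; issue MUL r3<-Mul1 | r0:Add1,r1:8,r2:8,r3:Mul1,r4:-2
c9: issue SUB r2<-Add2 | r0:Add1,r1:8,r2:Add2,r3:Mul1,r4:-2
c10: CDB Add1=10; issue ADD r3<-Add1 | r0:10,r1:8,r2:Add2,r3:Add1,r4:-2
c11: - | r0:10,r1:8,r2:Add2,r3:Add1,r4:-2
c12: - | r0:10,r1:8,r2:Add2,r3:Add1,r4:-2
c13: CDB Mul1=48 | r0:10,r1:8,r2:Add2,r3:Add1,r4:-2
c14: - | r0:10,r1:8,r2:Add2,r3:Add1,r4:-2
c15: - | r0:10,r1:8,r2:Add2,r3:Add1,r4:-2
c16: CDB Add2=50 | r0:10,r1:8,r2:50,r3:Add1,r4:-2

STATUS = VALUE 50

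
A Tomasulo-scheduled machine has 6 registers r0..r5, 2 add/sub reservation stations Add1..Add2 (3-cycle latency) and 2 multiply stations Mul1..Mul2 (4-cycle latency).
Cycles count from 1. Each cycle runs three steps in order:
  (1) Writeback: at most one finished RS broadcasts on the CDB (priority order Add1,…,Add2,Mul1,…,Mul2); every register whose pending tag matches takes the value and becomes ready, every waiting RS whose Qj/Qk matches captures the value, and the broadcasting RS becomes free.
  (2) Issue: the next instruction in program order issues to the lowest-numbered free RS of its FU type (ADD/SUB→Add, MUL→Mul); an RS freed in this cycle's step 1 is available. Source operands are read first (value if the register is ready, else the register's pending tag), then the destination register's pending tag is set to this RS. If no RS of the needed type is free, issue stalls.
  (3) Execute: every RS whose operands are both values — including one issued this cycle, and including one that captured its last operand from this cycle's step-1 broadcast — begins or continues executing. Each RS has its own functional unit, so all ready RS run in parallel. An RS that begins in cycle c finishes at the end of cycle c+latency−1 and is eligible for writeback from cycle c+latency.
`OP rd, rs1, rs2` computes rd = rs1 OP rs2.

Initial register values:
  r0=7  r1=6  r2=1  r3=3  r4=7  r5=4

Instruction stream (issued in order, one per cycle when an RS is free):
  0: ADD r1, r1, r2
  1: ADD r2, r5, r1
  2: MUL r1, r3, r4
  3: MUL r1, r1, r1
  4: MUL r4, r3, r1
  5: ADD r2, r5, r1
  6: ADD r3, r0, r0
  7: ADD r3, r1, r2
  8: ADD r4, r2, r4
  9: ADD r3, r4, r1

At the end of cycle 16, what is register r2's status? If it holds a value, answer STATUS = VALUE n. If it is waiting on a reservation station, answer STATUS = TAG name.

STATUS = VALUE 445

cycle 1: issue ADD r1<-Add1 // r0:7,r1:Add1,r2:1,r3:3,r4:7,r5:4
cycle 2: issue ADD r2<-Add2 // r0:7,r1:Add1,r2:Add2,r3:3,r4:7,r5:4
cycle 3: issue MUL r1<-Mul1 // r0:7,r1:Mul1,r2:Add2,r3:3,r4:7,r5:4
cycle 4: CDB Add1=7; issue MUL r1<-Mul2 // r0:7,r1:Mul2,r2:Add2,r3:3,r4:7,r5:4
cycle 5: stall // r0:7,r1:Mul2,r2:Add2,r3:3,r4:7,r5:4
cycle 6: stall // r0:7,r1:Mul2,r2:Add2,r3:3,r4:7,r5:4
cycle 7: CDB Add2=11; stall // r0:7,r1:Mul2,r2:11,r3:3,r4:7,r5:4
cycle 8: CDB Mul1=21; issue MUL r4<-Mul1 // r0:7,r1:Mul2,r2:11,r3:3,r4:Mul1,r5:4
cycle 9: issue ADD r2<-Add1 // r0:7,r1:Mul2,r2:Add1,r3:3,r4:Mul1,r5:4
cycle 10: issue ADD r3<-Add2 // r0:7,r1:Mul2,r2:Add1,r3:Add2,r4:Mul1,r5:4
cycle 11: stall // r0:7,r1:Mul2,r2:Add1,r3:Add2,r4:Mul1,r5:4
cycle 12: CDB Mul2=441; stall // r0:7,r1:441,r2:Add1,r3:Add2,r4:Mul1,r5:4
cycle 13: CDB Add2=14; issue ADD r3<-Add2 // r0:7,r1:441,r2:Add1,r3:Add2,r4:Mul1,r5:4
cycle 14: stall // r0:7,r1:441,r2:Add1,r3:Add2,r4:Mul1,r5:4
cycle 15: CDB Add1=445; issue ADD r4<-Add1 // r0:7,r1:441,r2:445,r3:Add2,r4:Add1,r5:4
cycle 16: CDB Mul1=1323; stall // r0:7,r1:441,r2:445,r3:Add2,r4:Add1,r5:4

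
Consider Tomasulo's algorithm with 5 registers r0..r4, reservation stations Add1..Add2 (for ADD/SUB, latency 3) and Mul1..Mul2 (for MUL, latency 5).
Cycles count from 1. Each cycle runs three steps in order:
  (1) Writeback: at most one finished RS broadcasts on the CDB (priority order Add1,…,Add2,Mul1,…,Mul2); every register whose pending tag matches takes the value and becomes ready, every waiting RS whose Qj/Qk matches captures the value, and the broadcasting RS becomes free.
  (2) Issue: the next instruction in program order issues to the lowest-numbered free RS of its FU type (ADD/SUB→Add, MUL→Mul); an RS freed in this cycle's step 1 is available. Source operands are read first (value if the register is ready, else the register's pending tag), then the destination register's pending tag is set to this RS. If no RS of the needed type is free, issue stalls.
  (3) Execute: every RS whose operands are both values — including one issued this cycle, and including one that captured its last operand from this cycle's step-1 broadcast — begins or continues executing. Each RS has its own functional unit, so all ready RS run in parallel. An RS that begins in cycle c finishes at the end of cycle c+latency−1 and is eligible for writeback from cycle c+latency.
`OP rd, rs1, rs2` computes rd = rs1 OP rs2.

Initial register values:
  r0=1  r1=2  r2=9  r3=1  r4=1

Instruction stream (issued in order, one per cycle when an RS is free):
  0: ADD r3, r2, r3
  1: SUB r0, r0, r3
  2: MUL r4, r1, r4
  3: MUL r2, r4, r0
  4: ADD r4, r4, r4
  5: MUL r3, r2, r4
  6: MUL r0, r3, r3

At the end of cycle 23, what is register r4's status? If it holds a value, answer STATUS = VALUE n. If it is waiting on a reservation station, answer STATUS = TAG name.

STATUS = VALUE 4

  c1: issue ADD r3<-Add1  regs: r0:1,r1:2,r2:9,r3:Add1,r4:1
  c2: issue SUB r0<-Add2  regs: r0:Add2,r1:2,r2:9,r3:Add1,r4:1
  c3: issue MUL r4<-Mul1  regs: r0:Add2,r1:2,r2:9,r3:Add1,r4:Mul1
  c4: CDB Add1=10; issue MUL r2<-Mul2  regs: r0:Add2,r1:2,r2:Mul2,r3:10,r4:Mul1
  c5: issue ADD r4<-Add1  regs: r0:Add2,r1:2,r2:Mul2,r3:10,r4:Add1
  c6: stall  regs: r0:Add2,r1:2,r2:Mul2,r3:10,r4:Add1
  c7: CDB Add2=-9; stall  regs: r0:-9,r1:2,r2:Mul2,r3:10,r4:Add1
  c8: CDB Mul1=2; issue MUL r3<-Mul1  regs: r0:-9,r1:2,r2:Mul2,r3:Mul1,r4:Add1
  c9: stall  regs: r0:-9,r1:2,r2:Mul2,r3:Mul1,r4:Add1
  c10: stall  regs: r0:-9,r1:2,r2:Mul2,r3:Mul1,r4:Add1
  c11: CDB Add1=4; stall  regs: r0:-9,r1:2,r2:Mul2,r3:Mul1,r4:4
  c12: stall  regs: r0:-9,r1:2,r2:Mul2,r3:Mul1,r4:4
  c13: CDB Mul2=-18; issue MUL r0<-Mul2  regs: r0:Mul2,r1:2,r2:-18,r3:Mul1,r4:4
  c14: -  regs: r0:Mul2,r1:2,r2:-18,r3:Mul1,r4:4
  c15: -  regs: r0:Mul2,r1:2,r2:-18,r3:Mul1,r4:4
  c16: -  regs: r0:Mul2,r1:2,r2:-18,r3:Mul1,r4:4
  c17: -  regs: r0:Mul2,r1:2,r2:-18,r3:Mul1,r4:4
  c18: CDB Mul1=-72  regs: r0:Mul2,r1:2,r2:-18,r3:-72,r4:4
  c19: -  regs: r0:Mul2,r1:2,r2:-18,r3:-72,r4:4
  c20: -  regs: r0:Mul2,r1:2,r2:-18,r3:-72,r4:4
  c21: -  regs: r0:Mul2,r1:2,r2:-18,r3:-72,r4:4
  c22: -  regs: r0:Mul2,r1:2,r2:-18,r3:-72,r4:4
  c23: CDB Mul2=5184  regs: r0:5184,r1:2,r2:-18,r3:-72,r4:4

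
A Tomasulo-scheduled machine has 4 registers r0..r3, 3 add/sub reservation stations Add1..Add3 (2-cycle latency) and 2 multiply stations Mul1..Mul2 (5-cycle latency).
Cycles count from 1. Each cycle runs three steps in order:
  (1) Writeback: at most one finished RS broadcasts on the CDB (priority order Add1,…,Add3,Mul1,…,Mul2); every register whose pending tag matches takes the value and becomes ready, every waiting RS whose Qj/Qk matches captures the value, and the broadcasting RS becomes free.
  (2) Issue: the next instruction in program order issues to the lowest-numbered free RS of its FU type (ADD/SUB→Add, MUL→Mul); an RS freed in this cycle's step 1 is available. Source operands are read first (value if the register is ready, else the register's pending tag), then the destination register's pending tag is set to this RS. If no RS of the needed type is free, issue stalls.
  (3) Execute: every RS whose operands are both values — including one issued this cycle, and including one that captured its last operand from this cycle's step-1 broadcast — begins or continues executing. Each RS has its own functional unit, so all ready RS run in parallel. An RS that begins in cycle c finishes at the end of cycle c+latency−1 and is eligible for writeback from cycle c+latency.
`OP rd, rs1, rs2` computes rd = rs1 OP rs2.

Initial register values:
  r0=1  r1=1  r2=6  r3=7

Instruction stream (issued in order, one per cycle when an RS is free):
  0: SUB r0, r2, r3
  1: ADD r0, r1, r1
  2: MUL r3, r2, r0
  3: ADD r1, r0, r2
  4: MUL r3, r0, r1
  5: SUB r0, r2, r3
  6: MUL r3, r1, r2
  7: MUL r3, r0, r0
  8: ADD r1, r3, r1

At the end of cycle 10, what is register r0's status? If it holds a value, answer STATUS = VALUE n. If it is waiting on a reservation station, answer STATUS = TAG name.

STATUS = TAG Add1

  c1: issue SUB r0<-Add1  regs: r0:Add1,r1:1,r2:6,r3:7
  c2: issue ADD r0<-Add2  regs: r0:Add2,r1:1,r2:6,r3:7
  c3: CDB Add1=-1; issue MUL r3<-Mul1  regs: r0:Add2,r1:1,r2:6,r3:Mul1
  c4: CDB Add2=2; issue ADD r1<-Add1  regs: r0:2,r1:Add1,r2:6,r3:Mul1
  c5: issue MUL r3<-Mul2  regs: r0:2,r1:Add1,r2:6,r3:Mul2
  c6: CDB Add1=8; issue SUB r0<-Add1  regs: r0:Add1,r1:8,r2:6,r3:Mul2
  c7: stall  regs: r0:Add1,r1:8,r2:6,r3:Mul2
  c8: stall  regs: r0:Add1,r1:8,r2:6,r3:Mul2
  c9: CDB Mul1=12; issue MUL r3<-Mul1  regs: r0:Add1,r1:8,r2:6,r3:Mul1
  c10: stall  regs: r0:Add1,r1:8,r2:6,r3:Mul1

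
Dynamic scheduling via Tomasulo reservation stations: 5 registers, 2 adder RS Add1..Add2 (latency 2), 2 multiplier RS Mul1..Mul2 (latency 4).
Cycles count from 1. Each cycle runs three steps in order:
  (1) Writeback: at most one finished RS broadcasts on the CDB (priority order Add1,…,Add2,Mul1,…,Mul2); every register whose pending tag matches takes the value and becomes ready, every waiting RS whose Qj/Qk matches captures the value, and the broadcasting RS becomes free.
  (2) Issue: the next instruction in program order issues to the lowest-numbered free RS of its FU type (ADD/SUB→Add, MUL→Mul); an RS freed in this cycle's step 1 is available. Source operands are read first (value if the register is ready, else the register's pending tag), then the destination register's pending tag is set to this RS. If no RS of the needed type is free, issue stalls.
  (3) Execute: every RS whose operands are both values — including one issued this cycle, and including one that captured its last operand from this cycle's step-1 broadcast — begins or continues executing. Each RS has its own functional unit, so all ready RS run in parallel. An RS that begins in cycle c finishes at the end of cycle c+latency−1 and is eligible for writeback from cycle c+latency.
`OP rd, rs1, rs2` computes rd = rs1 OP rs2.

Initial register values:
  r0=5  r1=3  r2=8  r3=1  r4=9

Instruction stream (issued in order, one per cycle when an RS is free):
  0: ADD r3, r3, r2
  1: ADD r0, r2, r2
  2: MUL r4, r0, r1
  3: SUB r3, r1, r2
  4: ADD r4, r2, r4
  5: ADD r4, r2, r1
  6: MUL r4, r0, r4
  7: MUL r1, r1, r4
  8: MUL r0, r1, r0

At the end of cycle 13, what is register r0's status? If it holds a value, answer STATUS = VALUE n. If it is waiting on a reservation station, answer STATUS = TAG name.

c1: issue ADD r3<-Add1 | r0:5,r1:3,r2:8,r3:Add1,r4:9
c2: issue ADD r0<-Add2 | r0:Add2,r1:3,r2:8,r3:Add1,r4:9
c3: CDB Add1=9; issue MUL r4<-Mul1 | r0:Add2,r1:3,r2:8,r3:9,r4:Mul1
c4: CDB Add2=16; issue SUB r3<-Add1 | r0:16,r1:3,r2:8,r3:Add1,r4:Mul1
c5: issue ADD r4<-Add2 | r0:16,r1:3,r2:8,r3:Add1,r4:Add2
c6: CDB Add1=-5; issue ADD r4<-Add1 | r0:16,r1:3,r2:8,r3:-5,r4:Add1
c7: issue MUL r4<-Mul2 | r0:16,r1:3,r2:8,r3:-5,r4:Mul2
c8: CDB Add1=11; stall | r0:16,r1:3,r2:8,r3:-5,r4:Mul2
c9: CDB Mul1=48; issue MUL r1<-Mul1 | r0:16,r1:Mul1,r2:8,r3:-5,r4:Mul2
c10: stall | r0:16,r1:Mul1,r2:8,r3:-5,r4:Mul2
c11: CDB Add2=56; stall | r0:16,r1:Mul1,r2:8,r3:-5,r4:Mul2
c12: CDB Mul2=176; issue MUL r0<-Mul2 | r0:Mul2,r1:Mul1,r2:8,r3:-5,r4:176
c13: - | r0:Mul2,r1:Mul1,r2:8,r3:-5,r4:176

STATUS = TAG Mul2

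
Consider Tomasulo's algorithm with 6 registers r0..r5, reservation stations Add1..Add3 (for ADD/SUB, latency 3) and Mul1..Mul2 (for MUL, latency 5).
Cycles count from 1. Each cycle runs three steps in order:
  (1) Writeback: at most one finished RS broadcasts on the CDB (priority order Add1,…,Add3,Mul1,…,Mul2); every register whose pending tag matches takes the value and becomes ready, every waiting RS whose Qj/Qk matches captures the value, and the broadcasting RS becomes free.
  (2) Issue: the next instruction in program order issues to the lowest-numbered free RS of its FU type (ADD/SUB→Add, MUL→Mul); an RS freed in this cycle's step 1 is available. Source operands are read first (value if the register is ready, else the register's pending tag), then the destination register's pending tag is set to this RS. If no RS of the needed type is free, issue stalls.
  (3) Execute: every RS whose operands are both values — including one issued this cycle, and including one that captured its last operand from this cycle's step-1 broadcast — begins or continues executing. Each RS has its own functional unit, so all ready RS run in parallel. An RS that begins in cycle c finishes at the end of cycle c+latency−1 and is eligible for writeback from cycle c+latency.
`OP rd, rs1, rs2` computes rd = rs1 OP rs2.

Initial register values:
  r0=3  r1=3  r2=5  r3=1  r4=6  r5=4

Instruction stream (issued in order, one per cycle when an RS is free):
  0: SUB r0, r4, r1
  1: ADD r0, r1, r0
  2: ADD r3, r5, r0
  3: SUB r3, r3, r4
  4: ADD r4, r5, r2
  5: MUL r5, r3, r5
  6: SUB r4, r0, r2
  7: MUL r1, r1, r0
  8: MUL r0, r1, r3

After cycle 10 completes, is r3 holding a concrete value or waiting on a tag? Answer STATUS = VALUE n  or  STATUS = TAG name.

cycle 1: issue SUB r0<-Add1 // r0:Add1,r1:3,r2:5,r3:1,r4:6,r5:4
cycle 2: issue ADD r0<-Add2 // r0:Add2,r1:3,r2:5,r3:1,r4:6,r5:4
cycle 3: issue ADD r3<-Add3 // r0:Add2,r1:3,r2:5,r3:Add3,r4:6,r5:4
cycle 4: CDB Add1=3; issue SUB r3<-Add1 // r0:Add2,r1:3,r2:5,r3:Add1,r4:6,r5:4
cycle 5: stall // r0:Add2,r1:3,r2:5,r3:Add1,r4:6,r5:4
cycle 6: stall // r0:Add2,r1:3,r2:5,r3:Add1,r4:6,r5:4
cycle 7: CDB Add2=6; issue ADD r4<-Add2 // r0:6,r1:3,r2:5,r3:Add1,r4:Add2,r5:4
cycle 8: issue MUL r5<-Mul1 // r0:6,r1:3,r2:5,r3:Add1,r4:Add2,r5:Mul1
cycle 9: stall // r0:6,r1:3,r2:5,r3:Add1,r4:Add2,r5:Mul1
cycle 10: CDB Add2=9; issue SUB r4<-Add2 // r0:6,r1:3,r2:5,r3:Add1,r4:Add2,r5:Mul1

STATUS = TAG Add1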